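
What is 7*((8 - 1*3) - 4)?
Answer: 7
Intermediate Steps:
7*((8 - 1*3) - 4) = 7*((8 - 3) - 4) = 7*(5 - 4) = 7*1 = 7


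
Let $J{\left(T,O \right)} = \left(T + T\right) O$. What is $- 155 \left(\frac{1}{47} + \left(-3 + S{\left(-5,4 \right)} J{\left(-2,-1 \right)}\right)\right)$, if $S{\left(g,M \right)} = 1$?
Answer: $- \frac{7440}{47} \approx -158.3$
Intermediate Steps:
$J{\left(T,O \right)} = 2 O T$ ($J{\left(T,O \right)} = 2 T O = 2 O T$)
$- 155 \left(\frac{1}{47} + \left(-3 + S{\left(-5,4 \right)} J{\left(-2,-1 \right)}\right)\right) = - 155 \left(\frac{1}{47} - \left(3 - 2 \left(-1\right) \left(-2\right)\right)\right) = - 155 \left(\frac{1}{47} + \left(-3 + 1 \cdot 4\right)\right) = - 155 \left(\frac{1}{47} + \left(-3 + 4\right)\right) = - 155 \left(\frac{1}{47} + 1\right) = \left(-155\right) \frac{48}{47} = - \frac{7440}{47}$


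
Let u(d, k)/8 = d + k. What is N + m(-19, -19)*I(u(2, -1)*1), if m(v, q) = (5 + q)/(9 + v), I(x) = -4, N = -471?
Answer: -2383/5 ≈ -476.60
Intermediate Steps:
u(d, k) = 8*d + 8*k (u(d, k) = 8*(d + k) = 8*d + 8*k)
m(v, q) = (5 + q)/(9 + v)
N + m(-19, -19)*I(u(2, -1)*1) = -471 + ((5 - 19)/(9 - 19))*(-4) = -471 + (-14/(-10))*(-4) = -471 - 1/10*(-14)*(-4) = -471 + (7/5)*(-4) = -471 - 28/5 = -2383/5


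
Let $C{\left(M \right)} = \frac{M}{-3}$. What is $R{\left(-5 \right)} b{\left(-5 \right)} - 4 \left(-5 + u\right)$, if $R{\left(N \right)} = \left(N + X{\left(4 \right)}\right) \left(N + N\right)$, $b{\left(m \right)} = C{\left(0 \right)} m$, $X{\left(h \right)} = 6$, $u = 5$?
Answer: $0$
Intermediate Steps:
$C{\left(M \right)} = - \frac{M}{3}$ ($C{\left(M \right)} = M \left(- \frac{1}{3}\right) = - \frac{M}{3}$)
$b{\left(m \right)} = 0$ ($b{\left(m \right)} = \left(- \frac{1}{3}\right) 0 m = 0 m = 0$)
$R{\left(N \right)} = 2 N \left(6 + N\right)$ ($R{\left(N \right)} = \left(N + 6\right) \left(N + N\right) = \left(6 + N\right) 2 N = 2 N \left(6 + N\right)$)
$R{\left(-5 \right)} b{\left(-5 \right)} - 4 \left(-5 + u\right) = 2 \left(-5\right) \left(6 - 5\right) 0 - 4 \left(-5 + 5\right) = 2 \left(-5\right) 1 \cdot 0 - 0 = \left(-10\right) 0 + 0 = 0 + 0 = 0$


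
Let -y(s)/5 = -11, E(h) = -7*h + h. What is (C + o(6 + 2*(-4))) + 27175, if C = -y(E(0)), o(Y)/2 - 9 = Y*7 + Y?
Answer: 27106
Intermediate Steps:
E(h) = -6*h
y(s) = 55 (y(s) = -5*(-11) = 55)
o(Y) = 18 + 16*Y (o(Y) = 18 + 2*(Y*7 + Y) = 18 + 2*(7*Y + Y) = 18 + 2*(8*Y) = 18 + 16*Y)
C = -55 (C = -1*55 = -55)
(C + o(6 + 2*(-4))) + 27175 = (-55 + (18 + 16*(6 + 2*(-4)))) + 27175 = (-55 + (18 + 16*(6 - 8))) + 27175 = (-55 + (18 + 16*(-2))) + 27175 = (-55 + (18 - 32)) + 27175 = (-55 - 14) + 27175 = -69 + 27175 = 27106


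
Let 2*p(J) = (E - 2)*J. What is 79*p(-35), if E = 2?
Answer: 0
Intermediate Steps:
p(J) = 0 (p(J) = ((2 - 2)*J)/2 = (0*J)/2 = (½)*0 = 0)
79*p(-35) = 79*0 = 0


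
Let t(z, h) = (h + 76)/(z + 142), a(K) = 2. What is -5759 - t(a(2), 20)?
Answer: -17279/3 ≈ -5759.7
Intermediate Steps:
t(z, h) = (76 + h)/(142 + z)
-5759 - t(a(2), 20) = -5759 - (76 + 20)/(142 + 2) = -5759 - 96/144 = -5759 - 1*⅔ = -5759 - ⅔ = -17279/3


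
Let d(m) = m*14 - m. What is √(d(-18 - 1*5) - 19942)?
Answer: 3*I*√2249 ≈ 142.27*I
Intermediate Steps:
d(m) = 13*m (d(m) = 14*m - m = 13*m)
√(d(-18 - 1*5) - 19942) = √(13*(-18 - 1*5) - 19942) = √(13*(-18 - 5) - 19942) = √(13*(-23) - 19942) = √(-299 - 19942) = √(-20241) = 3*I*√2249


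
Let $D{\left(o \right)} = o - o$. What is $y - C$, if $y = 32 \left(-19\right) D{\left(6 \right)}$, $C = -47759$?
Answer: $47759$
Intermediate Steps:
$D{\left(o \right)} = 0$
$y = 0$ ($y = 32 \left(-19\right) 0 = \left(-608\right) 0 = 0$)
$y - C = 0 - -47759 = 0 + 47759 = 47759$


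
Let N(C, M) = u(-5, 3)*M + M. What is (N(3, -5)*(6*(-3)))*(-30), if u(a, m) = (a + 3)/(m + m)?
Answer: -1800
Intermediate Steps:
u(a, m) = (3 + a)/(2*m) (u(a, m) = (3 + a)/((2*m)) = (3 + a)*(1/(2*m)) = (3 + a)/(2*m))
N(C, M) = 2*M/3 (N(C, M) = ((½)*(3 - 5)/3)*M + M = ((½)*(⅓)*(-2))*M + M = -M/3 + M = 2*M/3)
(N(3, -5)*(6*(-3)))*(-30) = (((⅔)*(-5))*(6*(-3)))*(-30) = -10/3*(-18)*(-30) = 60*(-30) = -1800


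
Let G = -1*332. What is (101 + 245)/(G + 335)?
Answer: 346/3 ≈ 115.33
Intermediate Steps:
G = -332
(101 + 245)/(G + 335) = (101 + 245)/(-332 + 335) = 346/3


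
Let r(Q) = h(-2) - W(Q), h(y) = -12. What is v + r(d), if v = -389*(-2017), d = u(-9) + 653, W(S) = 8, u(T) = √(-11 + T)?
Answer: 784593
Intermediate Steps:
d = 653 + 2*I*√5 (d = √(-11 - 9) + 653 = √(-20) + 653 = 2*I*√5 + 653 = 653 + 2*I*√5 ≈ 653.0 + 4.4721*I)
r(Q) = -20 (r(Q) = -12 - 1*8 = -12 - 8 = -20)
v = 784613
v + r(d) = 784613 - 20 = 784593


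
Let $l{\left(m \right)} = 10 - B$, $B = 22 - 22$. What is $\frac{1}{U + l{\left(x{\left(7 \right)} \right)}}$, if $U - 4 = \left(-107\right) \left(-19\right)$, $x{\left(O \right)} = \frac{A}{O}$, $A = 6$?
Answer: $\frac{1}{2047} \approx 0.00048852$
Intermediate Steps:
$B = 0$
$x{\left(O \right)} = \frac{6}{O}$
$l{\left(m \right)} = 10$ ($l{\left(m \right)} = 10 - 0 = 10 + 0 = 10$)
$U = 2037$ ($U = 4 - -2033 = 4 + 2033 = 2037$)
$\frac{1}{U + l{\left(x{\left(7 \right)} \right)}} = \frac{1}{2037 + 10} = \frac{1}{2047}$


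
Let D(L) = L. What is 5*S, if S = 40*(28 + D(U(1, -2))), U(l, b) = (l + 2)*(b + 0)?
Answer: 4400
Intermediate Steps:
U(l, b) = b*(2 + l) (U(l, b) = (2 + l)*b = b*(2 + l))
S = 880 (S = 40*(28 - 2*(2 + 1)) = 40*(28 - 2*3) = 40*(28 - 6) = 40*22 = 880)
5*S = 5*880 = 4400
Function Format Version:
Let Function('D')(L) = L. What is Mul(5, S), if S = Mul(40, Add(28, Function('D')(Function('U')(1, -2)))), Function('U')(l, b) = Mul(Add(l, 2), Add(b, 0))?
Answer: 4400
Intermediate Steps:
Function('U')(l, b) = Mul(b, Add(2, l)) (Function('U')(l, b) = Mul(Add(2, l), b) = Mul(b, Add(2, l)))
S = 880 (S = Mul(40, Add(28, Mul(-2, Add(2, 1)))) = Mul(40, Add(28, Mul(-2, 3))) = Mul(40, Add(28, -6)) = Mul(40, 22) = 880)
Mul(5, S) = Mul(5, 880) = 4400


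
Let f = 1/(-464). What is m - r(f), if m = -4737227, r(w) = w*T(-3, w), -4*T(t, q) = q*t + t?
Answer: -4079624095379/861184 ≈ -4.7372e+6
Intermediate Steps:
T(t, q) = -t/4 - q*t/4 (T(t, q) = -(q*t + t)/4 = -(t + q*t)/4 = -t/4 - q*t/4)
f = -1/464 ≈ -0.0021552
r(w) = w*(¾ + 3*w/4) (r(w) = w*(-¼*(-3)*(1 + w)) = w*(¾ + 3*w/4))
m - r(f) = -4737227 - 3*(-1)*(1 - 1/464)/(4*464) = -4737227 - 3*(-1)*463/(4*464*464) = -4737227 - 1*(-1389/861184) = -4737227 + 1389/861184 = -4079624095379/861184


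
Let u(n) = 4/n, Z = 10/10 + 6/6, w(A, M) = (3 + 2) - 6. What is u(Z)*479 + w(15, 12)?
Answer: 957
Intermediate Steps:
w(A, M) = -1 (w(A, M) = 5 - 6 = -1)
Z = 2 (Z = 10*(⅒) + 6*(⅙) = 1 + 1 = 2)
u(Z)*479 + w(15, 12) = (4/2)*479 - 1 = (4*(½))*479 - 1 = 2*479 - 1 = 958 - 1 = 957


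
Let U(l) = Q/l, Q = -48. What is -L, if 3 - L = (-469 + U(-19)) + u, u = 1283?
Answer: 15457/19 ≈ 813.53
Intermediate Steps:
U(l) = -48/l
L = -15457/19 (L = 3 - ((-469 - 48/(-19)) + 1283) = 3 - ((-469 - 48*(-1/19)) + 1283) = 3 - ((-469 + 48/19) + 1283) = 3 - (-8863/19 + 1283) = 3 - 1*15514/19 = 3 - 15514/19 = -15457/19 ≈ -813.53)
-L = -1*(-15457/19) = 15457/19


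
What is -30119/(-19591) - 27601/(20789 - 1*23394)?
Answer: 619191186/51034555 ≈ 12.133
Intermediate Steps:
-30119/(-19591) - 27601/(20789 - 1*23394) = -30119*(-1/19591) - 27601/(20789 - 23394) = 30119/19591 - 27601/(-2605) = 30119/19591 - 27601*(-1/2605) = 30119/19591 + 27601/2605 = 619191186/51034555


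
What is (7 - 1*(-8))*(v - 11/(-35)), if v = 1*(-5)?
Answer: -492/7 ≈ -70.286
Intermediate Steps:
v = -5
(7 - 1*(-8))*(v - 11/(-35)) = (7 - 1*(-8))*(-5 - 11/(-35)) = (7 + 8)*(-5 - 11*(-1/35)) = 15*(-5 + 11/35) = 15*(-164/35) = -492/7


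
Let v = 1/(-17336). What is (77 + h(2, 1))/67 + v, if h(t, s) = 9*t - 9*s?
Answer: 1490829/1161512 ≈ 1.2835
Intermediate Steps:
h(t, s) = -9*s + 9*t
v = -1/17336 ≈ -5.7683e-5
(77 + h(2, 1))/67 + v = (77 + (-9*1 + 9*2))/67 - 1/17336 = (77 + (-9 + 18))/67 - 1/17336 = (77 + 9)/67 - 1/17336 = (1/67)*86 - 1/17336 = 86/67 - 1/17336 = 1490829/1161512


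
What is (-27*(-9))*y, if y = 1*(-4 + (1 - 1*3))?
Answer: -1458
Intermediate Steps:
y = -6 (y = 1*(-4 + (1 - 3)) = 1*(-4 - 2) = 1*(-6) = -6)
(-27*(-9))*y = -27*(-9)*(-6) = 243*(-6) = -1458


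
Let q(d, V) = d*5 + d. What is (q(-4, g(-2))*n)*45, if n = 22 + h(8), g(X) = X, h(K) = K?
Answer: -32400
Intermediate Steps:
q(d, V) = 6*d (q(d, V) = 5*d + d = 6*d)
n = 30 (n = 22 + 8 = 30)
(q(-4, g(-2))*n)*45 = ((6*(-4))*30)*45 = -24*30*45 = -720*45 = -32400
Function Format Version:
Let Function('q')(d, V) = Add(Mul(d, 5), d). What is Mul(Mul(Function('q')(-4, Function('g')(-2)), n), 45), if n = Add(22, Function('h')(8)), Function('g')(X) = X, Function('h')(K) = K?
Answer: -32400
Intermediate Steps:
Function('q')(d, V) = Mul(6, d) (Function('q')(d, V) = Add(Mul(5, d), d) = Mul(6, d))
n = 30 (n = Add(22, 8) = 30)
Mul(Mul(Function('q')(-4, Function('g')(-2)), n), 45) = Mul(Mul(Mul(6, -4), 30), 45) = Mul(Mul(-24, 30), 45) = Mul(-720, 45) = -32400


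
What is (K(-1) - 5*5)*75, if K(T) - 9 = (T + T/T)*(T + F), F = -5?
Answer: -1200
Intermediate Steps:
K(T) = 9 + (1 + T)*(-5 + T) (K(T) = 9 + (T + T/T)*(T - 5) = 9 + (T + 1)*(-5 + T) = 9 + (1 + T)*(-5 + T))
(K(-1) - 5*5)*75 = ((4 + (-1)² - 4*(-1)) - 5*5)*75 = ((4 + 1 + 4) - 25)*75 = (9 - 25)*75 = -16*75 = -1200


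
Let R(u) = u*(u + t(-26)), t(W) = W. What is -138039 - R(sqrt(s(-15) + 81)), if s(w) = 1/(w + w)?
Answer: -4143599/30 + 13*sqrt(72870)/15 ≈ -1.3789e+5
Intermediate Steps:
s(w) = 1/(2*w)
R(u) = u*(-26 + u) (R(u) = u*(u - 26) = u*(-26 + u))
-138039 - R(sqrt(s(-15) + 81)) = -138039 - sqrt((1/2)/(-15) + 81)*(-26 + sqrt((1/2)/(-15) + 81)) = -138039 - sqrt((1/2)*(-1/15) + 81)*(-26 + sqrt((1/2)*(-1/15) + 81)) = -138039 - sqrt(-1/30 + 81)*(-26 + sqrt(-1/30 + 81)) = -138039 - sqrt(2429/30)*(-26 + sqrt(2429/30)) = -138039 - sqrt(72870)/30*(-26 + sqrt(72870)/30) = -138039 - sqrt(72870)*(-26 + sqrt(72870)/30)/30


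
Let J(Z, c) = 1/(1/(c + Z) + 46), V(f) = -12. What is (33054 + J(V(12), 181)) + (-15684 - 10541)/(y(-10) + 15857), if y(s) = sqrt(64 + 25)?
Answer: 12923342968650693/390995979800 + 5245*sqrt(89)/50288872 ≈ 33052.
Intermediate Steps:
y(s) = sqrt(89)
J(Z, c) = 1/(46 + 1/(Z + c)) (J(Z, c) = 1/(1/(Z + c) + 46) = 1/(46 + 1/(Z + c)))
(33054 + J(V(12), 181)) + (-15684 - 10541)/(y(-10) + 15857) = (33054 + (-12 + 181)/(1 + 46*(-12) + 46*181)) + (-15684 - 10541)/(sqrt(89) + 15857) = (33054 + 169/(1 - 552 + 8326)) - 26225/(15857 + sqrt(89)) = (33054 + 169/7775) - 26225/(15857 + sqrt(89)) = 256995019/7775 - 26225/(15857 + sqrt(89))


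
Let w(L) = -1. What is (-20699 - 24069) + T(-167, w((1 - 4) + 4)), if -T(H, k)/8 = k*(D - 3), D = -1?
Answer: -44800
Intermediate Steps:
T(H, k) = 32*k (T(H, k) = -8*k*(-1 - 3) = -8*k*(-4) = -(-32)*k = 32*k)
(-20699 - 24069) + T(-167, w((1 - 4) + 4)) = (-20699 - 24069) + 32*(-1) = -44768 - 32 = -44800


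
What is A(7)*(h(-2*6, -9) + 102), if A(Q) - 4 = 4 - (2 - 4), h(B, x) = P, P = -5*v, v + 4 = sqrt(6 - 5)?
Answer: 1170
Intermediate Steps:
v = -3 (v = -4 + sqrt(6 - 5) = -4 + sqrt(1) = -4 + 1 = -3)
P = 15 (P = -5*(-3) = 15)
h(B, x) = 15
A(Q) = 10 (A(Q) = 4 + (4 - (2 - 4)) = 4 + (4 - 1*(-2)) = 4 + (4 + 2) = 4 + 6 = 10)
A(7)*(h(-2*6, -9) + 102) = 10*(15 + 102) = 10*117 = 1170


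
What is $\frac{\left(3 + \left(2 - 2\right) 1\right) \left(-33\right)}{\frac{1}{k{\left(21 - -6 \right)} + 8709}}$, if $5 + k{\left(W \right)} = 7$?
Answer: $-862389$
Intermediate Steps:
$k{\left(W \right)} = 2$ ($k{\left(W \right)} = -5 + 7 = 2$)
$\frac{\left(3 + \left(2 - 2\right) 1\right) \left(-33\right)}{\frac{1}{k{\left(21 - -6 \right)} + 8709}} = \frac{\left(3 + \left(2 - 2\right) 1\right) \left(-33\right)}{\frac{1}{2 + 8709}} = \frac{\left(3 + 0 \cdot 1\right) \left(-33\right)}{\frac{1}{8711}} = \left(3 + 0\right) \left(-33\right) \frac{1}{\frac{1}{8711}} = 3 \left(-33\right) 8711 = \left(-99\right) 8711 = -862389$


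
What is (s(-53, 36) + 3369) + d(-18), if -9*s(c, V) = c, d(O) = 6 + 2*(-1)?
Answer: 30410/9 ≈ 3378.9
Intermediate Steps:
d(O) = 4 (d(O) = 6 - 2 = 4)
s(c, V) = -c/9
(s(-53, 36) + 3369) + d(-18) = (-1/9*(-53) + 3369) + 4 = (53/9 + 3369) + 4 = 30374/9 + 4 = 30410/9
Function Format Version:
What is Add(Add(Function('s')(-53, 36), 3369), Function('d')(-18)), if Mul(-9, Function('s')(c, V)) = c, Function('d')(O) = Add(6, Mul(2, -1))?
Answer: Rational(30410, 9) ≈ 3378.9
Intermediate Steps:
Function('d')(O) = 4 (Function('d')(O) = Add(6, -2) = 4)
Function('s')(c, V) = Mul(Rational(-1, 9), c)
Add(Add(Function('s')(-53, 36), 3369), Function('d')(-18)) = Add(Add(Mul(Rational(-1, 9), -53), 3369), 4) = Add(Add(Rational(53, 9), 3369), 4) = Add(Rational(30374, 9), 4) = Rational(30410, 9)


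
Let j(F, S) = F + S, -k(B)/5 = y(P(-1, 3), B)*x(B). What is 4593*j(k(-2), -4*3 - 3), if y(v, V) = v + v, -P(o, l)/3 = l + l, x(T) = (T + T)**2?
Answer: 13158945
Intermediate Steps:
x(T) = 4*T**2 (x(T) = (2*T)**2 = 4*T**2)
P(o, l) = -6*l (P(o, l) = -3*(l + l) = -6*l)
y(v, V) = 2*v
k(B) = 720*B**2 (k(B) = -5*2*(-6*3)*4*B**2 = -5*2*(-18)*4*B**2 = -(-180)*4*B**2 = -(-720)*B**2 = 720*B**2)
4593*j(k(-2), -4*3 - 3) = 4593*(720*(-2)**2 + (-4*3 - 3)) = 4593*(720*4 + (-12 - 3)) = 4593*(2880 - 15) = 4593*2865 = 13158945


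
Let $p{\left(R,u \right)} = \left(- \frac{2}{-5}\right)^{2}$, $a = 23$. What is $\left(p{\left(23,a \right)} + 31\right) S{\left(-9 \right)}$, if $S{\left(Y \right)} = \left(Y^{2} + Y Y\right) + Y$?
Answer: $\frac{119187}{25} \approx 4767.5$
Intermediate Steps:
$p{\left(R,u \right)} = \frac{4}{25}$ ($p{\left(R,u \right)} = \left(\left(-2\right) \left(- \frac{1}{5}\right)\right)^{2} = \left(\frac{2}{5}\right)^{2} = \frac{4}{25}$)
$S{\left(Y \right)} = Y + 2 Y^{2}$ ($S{\left(Y \right)} = \left(Y^{2} + Y^{2}\right) + Y = 2 Y^{2} + Y = Y + 2 Y^{2}$)
$\left(p{\left(23,a \right)} + 31\right) S{\left(-9 \right)} = \left(\frac{4}{25} + 31\right) \left(- 9 \left(1 + 2 \left(-9\right)\right)\right) = \frac{779 \left(- 9 \left(1 - 18\right)\right)}{25} = \frac{779 \left(\left(-9\right) \left(-17\right)\right)}{25} = \frac{779}{25} \cdot 153 = \frac{119187}{25}$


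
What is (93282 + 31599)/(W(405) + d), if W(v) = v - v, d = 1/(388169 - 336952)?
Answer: 6396030177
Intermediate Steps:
d = 1/51217 ≈ 1.9525e-5
W(v) = 0
(93282 + 31599)/(W(405) + d) = (93282 + 31599)/(0 + 1/51217) = 124881/(1/51217) = 124881*51217 = 6396030177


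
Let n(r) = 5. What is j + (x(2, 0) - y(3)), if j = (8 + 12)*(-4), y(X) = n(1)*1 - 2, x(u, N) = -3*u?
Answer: -89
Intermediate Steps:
y(X) = 3 (y(X) = 5*1 - 2 = 5 - 2 = 3)
j = -80 (j = 20*(-4) = -80)
j + (x(2, 0) - y(3)) = -80 + (-3*2 - 1*3) = -80 + (-6 - 3) = -80 - 9 = -89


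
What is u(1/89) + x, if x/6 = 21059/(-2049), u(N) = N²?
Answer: -333615995/5410043 ≈ -61.666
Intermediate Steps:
x = -42118/683 (x = 6*(21059/(-2049)) = 6*(21059*(-1/2049)) = 6*(-21059/2049) = -42118/683 ≈ -61.666)
u(1/89) + x = (1/89)² - 42118/683 = 1/7921 - 42118/683 = -333615995/5410043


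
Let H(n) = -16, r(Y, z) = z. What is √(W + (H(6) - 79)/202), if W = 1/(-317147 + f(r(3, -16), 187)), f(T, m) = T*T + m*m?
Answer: I*√95327060863578/14237061 ≈ 0.68578*I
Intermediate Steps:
f(T, m) = T² + m²
W = -1/281922 (W = 1/(-317147 + ((-16)² + 187²)) = 1/(-317147 + (256 + 34969)) = 1/(-317147 + 35225) = 1/(-281922) = -1/281922 ≈ -3.5471e-6)
√(W + (H(6) - 79)/202) = √(-1/281922 + (-16 - 79)/202) = √(-1/281922 - 95*1/202) = √(-1/281922 - 95/202) = √(-6695698/14237061) = I*√95327060863578/14237061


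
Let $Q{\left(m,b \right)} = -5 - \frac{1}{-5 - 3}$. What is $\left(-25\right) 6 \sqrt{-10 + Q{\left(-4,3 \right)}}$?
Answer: $- \frac{75 i \sqrt{238}}{2} \approx - 578.52 i$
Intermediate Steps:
$Q{\left(m,b \right)} = - \frac{39}{8}$ ($Q{\left(m,b \right)} = -5 - \frac{1}{-8} = -5 - - \frac{1}{8} = -5 + \frac{1}{8} = - \frac{39}{8}$)
$\left(-25\right) 6 \sqrt{-10 + Q{\left(-4,3 \right)}} = \left(-25\right) 6 \sqrt{-10 - \frac{39}{8}} = - 150 \sqrt{- \frac{119}{8}} = - 150 \frac{i \sqrt{238}}{4} = - \frac{75 i \sqrt{238}}{2}$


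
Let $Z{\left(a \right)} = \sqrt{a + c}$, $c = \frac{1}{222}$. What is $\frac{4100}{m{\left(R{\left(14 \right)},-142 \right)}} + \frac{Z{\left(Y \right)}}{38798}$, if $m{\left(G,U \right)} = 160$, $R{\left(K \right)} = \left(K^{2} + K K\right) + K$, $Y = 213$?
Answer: $\frac{205}{8} + \frac{\sqrt{10497714}}{8613156} \approx 25.625$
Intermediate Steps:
$c = \frac{1}{222} \approx 0.0045045$
$R{\left(K \right)} = K + 2 K^{2}$ ($R{\left(K \right)} = \left(K^{2} + K^{2}\right) + K = 2 K^{2} + K = K + 2 K^{2}$)
$Z{\left(a \right)} = \sqrt{\frac{1}{222} + a}$ ($Z{\left(a \right)} = \sqrt{a + \frac{1}{222}} = \sqrt{\frac{1}{222} + a}$)
$\frac{4100}{m{\left(R{\left(14 \right)},-142 \right)}} + \frac{Z{\left(Y \right)}}{38798} = \frac{4100}{160} + \frac{\frac{1}{222} \sqrt{222 + 49284 \cdot 213}}{38798} = 4100 \cdot \frac{1}{160} + \frac{\sqrt{222 + 10497492}}{222} \cdot \frac{1}{38798} = \frac{205}{8} + \frac{\sqrt{10497714}}{222} \cdot \frac{1}{38798} = \frac{205}{8} + \frac{\sqrt{10497714}}{8613156}$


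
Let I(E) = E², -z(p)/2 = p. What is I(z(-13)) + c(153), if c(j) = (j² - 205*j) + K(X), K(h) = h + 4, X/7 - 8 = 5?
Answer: -7185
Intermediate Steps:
X = 91 (X = 56 + 7*5 = 56 + 35 = 91)
z(p) = -2*p
K(h) = 4 + h
c(j) = 95 + j² - 205*j (c(j) = (j² - 205*j) + (4 + 91) = (j² - 205*j) + 95 = 95 + j² - 205*j)
I(z(-13)) + c(153) = (-2*(-13))² + (95 + 153² - 205*153) = 26² + (95 + 23409 - 31365) = 676 - 7861 = -7185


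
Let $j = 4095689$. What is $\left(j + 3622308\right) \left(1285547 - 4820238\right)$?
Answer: $-27280734533927$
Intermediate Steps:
$\left(j + 3622308\right) \left(1285547 - 4820238\right) = \left(4095689 + 3622308\right) \left(1285547 - 4820238\right) = 7717997 \left(-3534691\right) = -27280734533927$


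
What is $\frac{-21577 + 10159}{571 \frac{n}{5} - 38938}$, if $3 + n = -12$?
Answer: $\frac{11418}{40651} \approx 0.28088$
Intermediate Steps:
$n = -15$ ($n = -3 - 12 = -15$)
$\frac{-21577 + 10159}{571 \frac{n}{5} - 38938} = \frac{-21577 + 10159}{571 \left(- \frac{15}{5}\right) - 38938} = - \frac{11418}{571 \left(\left(-15\right) \frac{1}{5}\right) - 38938} = - \frac{11418}{571 \left(-3\right) - 38938} = - \frac{11418}{-1713 - 38938} = - \frac{11418}{-40651} = \left(-11418\right) \left(- \frac{1}{40651}\right) = \frac{11418}{40651}$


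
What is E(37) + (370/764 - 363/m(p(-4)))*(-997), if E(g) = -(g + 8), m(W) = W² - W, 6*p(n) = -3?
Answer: 184131701/382 ≈ 4.8202e+5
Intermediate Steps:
p(n) = -½ (p(n) = (⅙)*(-3) = -½)
E(g) = -8 - g (E(g) = -(8 + g) = -8 - g)
E(37) + (370/764 - 363/m(p(-4)))*(-997) = (-8 - 1*37) + (370/764 - 363*(-2/(-1 - ½)))*(-997) = (-8 - 37) + (370*(1/764) - 363/((-½*(-3/2))))*(-997) = -45 + (185/382 - 363/¾)*(-997) = -45 + (185/382 - 363*4/3)*(-997) = -45 + (185/382 - 484)*(-997) = -45 - 184703/382*(-997) = -45 + 184148891/382 = 184131701/382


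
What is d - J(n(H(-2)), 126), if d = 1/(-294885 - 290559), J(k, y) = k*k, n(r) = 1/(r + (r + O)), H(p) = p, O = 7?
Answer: -195151/1756332 ≈ -0.11111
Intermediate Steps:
n(r) = 1/(7 + 2*r) (n(r) = 1/(r + (r + 7)) = 1/(r + (7 + r)) = 1/(7 + 2*r))
J(k, y) = k²
d = -1/585444 (d = 1/(-585444) = -1/585444 ≈ -1.7081e-6)
d - J(n(H(-2)), 126) = -1/585444 - (1/(7 + 2*(-2)))² = -1/585444 - (1/(7 - 4))² = -1/585444 - (1/3)² = -1/585444 - (⅓)² = -1/585444 - 1*⅑ = -1/585444 - ⅑ = -195151/1756332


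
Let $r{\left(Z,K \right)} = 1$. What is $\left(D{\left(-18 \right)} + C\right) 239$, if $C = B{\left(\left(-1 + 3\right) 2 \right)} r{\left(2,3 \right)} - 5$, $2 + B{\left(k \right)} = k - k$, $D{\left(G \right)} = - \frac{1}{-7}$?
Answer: $- \frac{11472}{7} \approx -1638.9$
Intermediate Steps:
$D{\left(G \right)} = \frac{1}{7}$ ($D{\left(G \right)} = \left(-1\right) \left(- \frac{1}{7}\right) = \frac{1}{7}$)
$B{\left(k \right)} = -2$ ($B{\left(k \right)} = -2 + \left(k - k\right) = -2 + 0 = -2$)
$C = -7$ ($C = \left(-2\right) 1 - 5 = -2 - 5 = -7$)
$\left(D{\left(-18 \right)} + C\right) 239 = \left(\frac{1}{7} - 7\right) 239 = \left(- \frac{48}{7}\right) 239 = - \frac{11472}{7}$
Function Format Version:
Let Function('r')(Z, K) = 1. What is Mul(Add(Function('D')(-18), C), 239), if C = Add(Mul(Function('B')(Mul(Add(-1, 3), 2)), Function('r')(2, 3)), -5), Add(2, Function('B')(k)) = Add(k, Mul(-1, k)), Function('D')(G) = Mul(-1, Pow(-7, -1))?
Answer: Rational(-11472, 7) ≈ -1638.9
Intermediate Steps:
Function('D')(G) = Rational(1, 7) (Function('D')(G) = Mul(-1, Rational(-1, 7)) = Rational(1, 7))
Function('B')(k) = -2 (Function('B')(k) = Add(-2, Add(k, Mul(-1, k))) = Add(-2, 0) = -2)
C = -7 (C = Add(Mul(-2, 1), -5) = Add(-2, -5) = -7)
Mul(Add(Function('D')(-18), C), 239) = Mul(Add(Rational(1, 7), -7), 239) = Mul(Rational(-48, 7), 239) = Rational(-11472, 7)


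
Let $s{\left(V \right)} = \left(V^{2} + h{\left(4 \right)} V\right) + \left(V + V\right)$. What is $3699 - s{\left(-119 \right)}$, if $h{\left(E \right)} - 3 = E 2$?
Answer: $-8915$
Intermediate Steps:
$h{\left(E \right)} = 3 + 2 E$ ($h{\left(E \right)} = 3 + E 2 = 3 + 2 E$)
$s{\left(V \right)} = V^{2} + 13 V$ ($s{\left(V \right)} = \left(V^{2} + \left(3 + 2 \cdot 4\right) V\right) + \left(V + V\right) = \left(V^{2} + \left(3 + 8\right) V\right) + 2 V = \left(V^{2} + 11 V\right) + 2 V = V^{2} + 13 V$)
$3699 - s{\left(-119 \right)} = 3699 - - 119 \left(13 - 119\right) = 3699 - \left(-119\right) \left(-106\right) = 3699 - 12614 = -8915$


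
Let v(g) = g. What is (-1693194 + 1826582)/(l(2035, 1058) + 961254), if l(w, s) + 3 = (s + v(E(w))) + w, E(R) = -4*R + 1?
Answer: 133388/956205 ≈ 0.13950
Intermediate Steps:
E(R) = 1 - 4*R
l(w, s) = -2 + s - 3*w (l(w, s) = -3 + ((s + (1 - 4*w)) + w) = -3 + ((1 + s - 4*w) + w) = -3 + (1 + s - 3*w) = -2 + s - 3*w)
(-1693194 + 1826582)/(l(2035, 1058) + 961254) = (-1693194 + 1826582)/((-2 + 1058 - 3*2035) + 961254) = 133388/((-2 + 1058 - 6105) + 961254) = 133388/(-5049 + 961254) = 133388/956205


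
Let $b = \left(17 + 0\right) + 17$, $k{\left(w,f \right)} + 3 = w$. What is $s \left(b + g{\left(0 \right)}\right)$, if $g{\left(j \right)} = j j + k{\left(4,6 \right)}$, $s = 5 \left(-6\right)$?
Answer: $-1050$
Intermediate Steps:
$k{\left(w,f \right)} = -3 + w$
$b = 34$ ($b = 17 + 17 = 34$)
$s = -30$
$g{\left(j \right)} = 1 + j^{2}$ ($g{\left(j \right)} = j j + \left(-3 + 4\right) = j^{2} + 1 = 1 + j^{2}$)
$s \left(b + g{\left(0 \right)}\right) = - 30 \left(34 + \left(1 + 0^{2}\right)\right) = - 30 \left(34 + \left(1 + 0\right)\right) = - 30 \left(34 + 1\right) = \left(-30\right) 35 = -1050$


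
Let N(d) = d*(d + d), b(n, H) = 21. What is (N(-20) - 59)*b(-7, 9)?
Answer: 15561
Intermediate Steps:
N(d) = 2*d² (N(d) = d*(2*d) = 2*d²)
(N(-20) - 59)*b(-7, 9) = (2*(-20)² - 59)*21 = (2*400 - 59)*21 = (800 - 59)*21 = 741*21 = 15561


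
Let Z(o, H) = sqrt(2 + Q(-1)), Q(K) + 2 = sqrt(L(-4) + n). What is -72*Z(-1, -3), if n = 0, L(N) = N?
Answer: -72*(-1)**(1/4)*sqrt(2) ≈ -72.0 - 72.0*I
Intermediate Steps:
Q(K) = -2 + 2*I (Q(K) = -2 + sqrt(-4 + 0) = -2 + sqrt(-4) = -2 + 2*I)
Z(o, H) = 1 + I (Z(o, H) = sqrt(2 + (-2 + 2*I)) = sqrt(2*I) = 1 + I)
-72*Z(-1, -3) = -72*(-1)**(1/4)*sqrt(2)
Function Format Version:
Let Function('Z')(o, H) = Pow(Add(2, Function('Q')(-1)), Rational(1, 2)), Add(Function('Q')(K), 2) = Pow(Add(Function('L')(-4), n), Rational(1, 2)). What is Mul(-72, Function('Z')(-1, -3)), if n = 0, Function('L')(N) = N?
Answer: Mul(-72, Pow(-1, Rational(1, 4)), Pow(2, Rational(1, 2))) ≈ Add(-72.000, Mul(-72.000, I))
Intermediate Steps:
Function('Q')(K) = Add(-2, Mul(2, I)) (Function('Q')(K) = Add(-2, Pow(Add(-4, 0), Rational(1, 2))) = Add(-2, Pow(-4, Rational(1, 2))) = Add(-2, Mul(2, I)))
Function('Z')(o, H) = Add(1, I) (Function('Z')(o, H) = Pow(Add(2, Add(-2, Mul(2, I))), Rational(1, 2)) = Pow(Mul(2, I), Rational(1, 2)) = Add(1, I))
Mul(-72, Function('Z')(-1, -3)) = Mul(-72, Mul(Pow(-1, Rational(1, 4)), Pow(2, Rational(1, 2)))) = Mul(-72, Pow(-1, Rational(1, 4)), Pow(2, Rational(1, 2)))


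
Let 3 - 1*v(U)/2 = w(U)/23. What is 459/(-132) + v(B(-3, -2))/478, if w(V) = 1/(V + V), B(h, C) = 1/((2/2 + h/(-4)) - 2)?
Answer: -1675999/483736 ≈ -3.4647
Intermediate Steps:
B(h, C) = 1/(-1 - h/4) (B(h, C) = 1/((2*(½) + h*(-¼)) - 2) = 1/((1 - h/4) - 2) = 1/(-1 - h/4))
w(V) = 1/(2*V)
v(U) = 6 - 1/(23*U) (v(U) = 6 - 2*1/(2*U)/23 = 6 - 1/(23*U))
459/(-132) + v(B(-3, -2))/478 = 459/(-132) + (6 - 1/(23*((-4/(4 - 3)))))/478 = 459*(-1/132) + (6 - 1/(23*((-4/1))))*(1/478) = -153/44 + (6 - 1/(23*((-4*1))))*(1/478) = -153/44 + (6 - 1/23/(-4))*(1/478) = -153/44 + (6 - 1/23*(-¼))*(1/478) = -153/44 + (6 + 1/92)*(1/478) = -153/44 + (553/92)*(1/478) = -153/44 + 553/43976 = -1675999/483736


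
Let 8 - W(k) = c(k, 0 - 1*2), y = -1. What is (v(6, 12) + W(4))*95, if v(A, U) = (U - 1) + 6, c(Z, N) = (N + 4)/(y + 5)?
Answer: 4655/2 ≈ 2327.5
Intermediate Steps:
c(Z, N) = 1 + N/4 (c(Z, N) = (N + 4)/(-1 + 5) = (4 + N)/4 = (4 + N)*(¼) = 1 + N/4)
W(k) = 15/2 (W(k) = 8 - (1 + (0 - 1*2)/4) = 8 - (1 + (0 - 2)/4) = 8 - (1 + (¼)*(-2)) = 8 - (1 - ½) = 8 - 1*½ = 8 - ½ = 15/2)
v(A, U) = 5 + U (v(A, U) = (-1 + U) + 6 = 5 + U)
(v(6, 12) + W(4))*95 = ((5 + 12) + 15/2)*95 = (17 + 15/2)*95 = (49/2)*95 = 4655/2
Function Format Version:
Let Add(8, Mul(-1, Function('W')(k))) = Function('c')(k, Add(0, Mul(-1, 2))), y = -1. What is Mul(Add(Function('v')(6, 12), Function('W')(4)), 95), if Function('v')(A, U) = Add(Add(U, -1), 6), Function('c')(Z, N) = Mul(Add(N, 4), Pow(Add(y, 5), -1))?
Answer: Rational(4655, 2) ≈ 2327.5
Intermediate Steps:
Function('c')(Z, N) = Add(1, Mul(Rational(1, 4), N)) (Function('c')(Z, N) = Mul(Add(N, 4), Pow(Add(-1, 5), -1)) = Mul(Add(4, N), Pow(4, -1)) = Mul(Add(4, N), Rational(1, 4)) = Add(1, Mul(Rational(1, 4), N)))
Function('W')(k) = Rational(15, 2) (Function('W')(k) = Add(8, Mul(-1, Add(1, Mul(Rational(1, 4), Add(0, Mul(-1, 2)))))) = Add(8, Mul(-1, Add(1, Mul(Rational(1, 4), Add(0, -2))))) = Add(8, Mul(-1, Add(1, Mul(Rational(1, 4), -2)))) = Add(8, Mul(-1, Add(1, Rational(-1, 2)))) = Add(8, Mul(-1, Rational(1, 2))) = Add(8, Rational(-1, 2)) = Rational(15, 2))
Function('v')(A, U) = Add(5, U) (Function('v')(A, U) = Add(Add(-1, U), 6) = Add(5, U))
Mul(Add(Function('v')(6, 12), Function('W')(4)), 95) = Mul(Add(Add(5, 12), Rational(15, 2)), 95) = Mul(Add(17, Rational(15, 2)), 95) = Mul(Rational(49, 2), 95) = Rational(4655, 2)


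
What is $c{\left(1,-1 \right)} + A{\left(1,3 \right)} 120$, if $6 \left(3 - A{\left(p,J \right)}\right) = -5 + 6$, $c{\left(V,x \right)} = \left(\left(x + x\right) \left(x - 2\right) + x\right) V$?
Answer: $345$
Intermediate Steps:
$c{\left(V,x \right)} = V \left(x + 2 x \left(-2 + x\right)\right)$ ($c{\left(V,x \right)} = \left(2 x \left(-2 + x\right) + x\right) V = \left(x + 2 x \left(-2 + x\right)\right) V = V \left(x + 2 x \left(-2 + x\right)\right)$)
$A{\left(p,J \right)} = \frac{17}{6}$ ($A{\left(p,J \right)} = 3 - \frac{-5 + 6}{6} = 3 - \frac{1}{6} = \frac{17}{6}$)
$c{\left(1,-1 \right)} + A{\left(1,3 \right)} 120 = 1 \left(-1\right) \left(-3 + 2 \left(-1\right)\right) + \frac{17}{6} \cdot 120 = 1 \left(-1\right) \left(-3 - 2\right) + 340 = 1 \left(-1\right) \left(-5\right) + 340 = 5 + 340 = 345$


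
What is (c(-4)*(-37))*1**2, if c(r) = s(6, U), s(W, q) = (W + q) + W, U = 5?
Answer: -629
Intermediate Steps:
s(W, q) = q + 2*W
c(r) = 17 (c(r) = 5 + 2*6 = 5 + 12 = 17)
(c(-4)*(-37))*1**2 = (17*(-37))*1**2 = -629*1 = -629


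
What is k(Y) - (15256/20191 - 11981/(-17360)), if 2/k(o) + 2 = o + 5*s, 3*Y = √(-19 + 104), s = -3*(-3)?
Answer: -2029623926249/1450784730640 - 3*√85/8278 ≈ -1.4023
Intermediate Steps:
s = 9
Y = √85/3 (Y = √(-19 + 104)/3 = √85/3 ≈ 3.0732)
k(o) = 2/(43 + o) (k(o) = 2/(-2 + (o + 5*9)) = 2/(-2 + (o + 45)) = 2/(-2 + (45 + o)) = 2/(43 + o))
k(Y) - (15256/20191 - 11981/(-17360)) = 2/(43 + √85/3) - (15256/20191 - 11981/(-17360)) = 2/(43 + √85/3) - (15256*(1/20191) - 11981*(-1/17360)) = 2/(43 + √85/3) - (15256/20191 + 11981/17360) = 2/(43 + √85/3) - 1*506752531/350515760 = 2/(43 + √85/3) - 506752531/350515760 = -506752531/350515760 + 2/(43 + √85/3)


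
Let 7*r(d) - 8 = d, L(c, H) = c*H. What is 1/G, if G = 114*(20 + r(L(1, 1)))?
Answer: 7/16986 ≈ 0.00041210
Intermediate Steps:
L(c, H) = H*c
r(d) = 8/7 + d/7
G = 16986/7 (G = 114*(20 + (8/7 + (1*1)/7)) = 114*(20 + (8/7 + (⅐)*1)) = 114*(20 + (8/7 + ⅐)) = 114*(20 + 9/7) = 114*(149/7) = 16986/7 ≈ 2426.6)
1/G = 1/(16986/7) = 7/16986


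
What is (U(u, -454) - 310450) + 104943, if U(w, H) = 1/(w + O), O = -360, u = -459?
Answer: -168310234/819 ≈ -2.0551e+5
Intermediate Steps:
U(w, H) = 1/(-360 + w) (U(w, H) = 1/(w - 360) = 1/(-360 + w))
(U(u, -454) - 310450) + 104943 = (1/(-360 - 459) - 310450) + 104943 = (1/(-819) - 310450) + 104943 = (-1/819 - 310450) + 104943 = -254258551/819 + 104943 = -168310234/819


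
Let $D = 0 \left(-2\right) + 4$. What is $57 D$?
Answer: $228$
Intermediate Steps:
$D = 4$ ($D = 0 + 4 = 4$)
$57 D = 57 \cdot 4 = 228$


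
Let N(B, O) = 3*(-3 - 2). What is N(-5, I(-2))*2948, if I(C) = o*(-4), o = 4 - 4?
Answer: -44220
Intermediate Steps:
o = 0
I(C) = 0 (I(C) = 0*(-4) = 0)
N(B, O) = -15 (N(B, O) = 3*(-5) = -15)
N(-5, I(-2))*2948 = -15*2948 = -44220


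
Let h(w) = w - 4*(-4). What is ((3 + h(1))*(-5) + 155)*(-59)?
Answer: -3245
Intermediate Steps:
h(w) = 16 + w (h(w) = w + 16 = 16 + w)
((3 + h(1))*(-5) + 155)*(-59) = ((3 + (16 + 1))*(-5) + 155)*(-59) = ((3 + 17)*(-5) + 155)*(-59) = (20*(-5) + 155)*(-59) = (-100 + 155)*(-59) = 55*(-59) = -3245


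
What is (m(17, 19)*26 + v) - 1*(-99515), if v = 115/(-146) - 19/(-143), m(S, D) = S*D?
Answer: 2252993943/20878 ≈ 1.0791e+5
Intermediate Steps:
m(S, D) = D*S
v = -13671/20878 (v = 115*(-1/146) - 19*(-1/143) = -115/146 + 19/143 = -13671/20878 ≈ -0.65480)
(m(17, 19)*26 + v) - 1*(-99515) = ((19*17)*26 - 13671/20878) - 1*(-99515) = (323*26 - 13671/20878) + 99515 = (8398 - 13671/20878) + 99515 = 175319773/20878 + 99515 = 2252993943/20878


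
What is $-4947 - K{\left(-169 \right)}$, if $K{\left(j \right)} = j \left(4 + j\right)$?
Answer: $-32832$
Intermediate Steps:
$-4947 - K{\left(-169 \right)} = -4947 - - 169 \left(4 - 169\right) = -4947 - \left(-169\right) \left(-165\right) = -4947 - 27885 = -32832$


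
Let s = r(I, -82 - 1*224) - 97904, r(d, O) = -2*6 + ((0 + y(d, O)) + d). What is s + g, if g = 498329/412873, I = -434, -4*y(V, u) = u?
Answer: -81147952873/825746 ≈ -98272.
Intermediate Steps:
y(V, u) = -u/4
g = 498329/412873 (g = 498329*(1/412873) = 498329/412873 ≈ 1.2070)
r(d, O) = -12 + d - O/4 (r(d, O) = -2*6 + ((0 - O/4) + d) = -12 + (-O/4 + d) = -12 + (d - O/4) = -12 + d - O/4)
s = -196547/2 (s = (-12 - 434 - (-82 - 1*224)/4) - 97904 = (-12 - 434 - (-82 - 224)/4) - 97904 = (-12 - 434 - ¼*(-306)) - 97904 = (-12 - 434 + 153/2) - 97904 = -739/2 - 97904 = -196547/2 ≈ -98274.)
s + g = -196547/2 + 498329/412873 = -81147952873/825746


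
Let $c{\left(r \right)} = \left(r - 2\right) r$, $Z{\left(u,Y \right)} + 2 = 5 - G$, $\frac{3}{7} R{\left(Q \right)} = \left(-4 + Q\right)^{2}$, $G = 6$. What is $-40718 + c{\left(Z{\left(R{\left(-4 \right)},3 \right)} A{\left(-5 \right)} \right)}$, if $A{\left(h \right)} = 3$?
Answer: $-40619$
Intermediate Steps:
$R{\left(Q \right)} = \frac{7 \left(-4 + Q\right)^{2}}{3}$
$Z{\left(u,Y \right)} = -3$ ($Z{\left(u,Y \right)} = -2 + \left(5 - 6\right) = -2 - 1 = -3$)
$c{\left(r \right)} = r \left(-2 + r\right)$ ($c{\left(r \right)} = \left(-2 + r\right) r = r \left(-2 + r\right)$)
$-40718 + c{\left(Z{\left(R{\left(-4 \right)},3 \right)} A{\left(-5 \right)} \right)} = -40718 + \left(-3\right) 3 \left(-2 - 9\right) = -40718 - 9 \left(-2 - 9\right) = -40718 - -99 = -40718 + 99 = -40619$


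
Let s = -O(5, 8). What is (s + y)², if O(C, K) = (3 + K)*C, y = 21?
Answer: 1156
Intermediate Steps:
O(C, K) = C*(3 + K)
s = -55 (s = -5*(3 + 8) = -5*11 = -1*55 = -55)
(s + y)² = (-55 + 21)² = (-34)² = 1156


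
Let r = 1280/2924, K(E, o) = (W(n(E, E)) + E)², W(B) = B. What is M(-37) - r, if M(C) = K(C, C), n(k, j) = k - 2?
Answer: 4221936/731 ≈ 5775.6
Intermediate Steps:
n(k, j) = -2 + k
K(E, o) = (-2 + 2*E)² (K(E, o) = ((-2 + E) + E)² = (-2 + 2*E)²)
r = 320/731 (r = 1280*(1/2924) = 320/731 ≈ 0.43776)
M(C) = 4*(-1 + C)²
M(-37) - r = 4*(-1 - 37)² - 1*320/731 = 4*(-38)² - 320/731 = 4*1444 - 320/731 = 5776 - 320/731 = 4221936/731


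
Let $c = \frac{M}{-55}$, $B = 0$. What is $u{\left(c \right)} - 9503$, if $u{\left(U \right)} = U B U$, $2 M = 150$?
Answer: $-9503$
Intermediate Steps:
$M = 75$ ($M = \frac{1}{2} \cdot 150 = 75$)
$c = - \frac{15}{11}$ ($c = \frac{75}{-55} = 75 \left(- \frac{1}{55}\right) = - \frac{15}{11} \approx -1.3636$)
$u{\left(U \right)} = 0$ ($u{\left(U \right)} = U 0 U = 0 U = 0$)
$u{\left(c \right)} - 9503 = 0 - 9503 = -9503$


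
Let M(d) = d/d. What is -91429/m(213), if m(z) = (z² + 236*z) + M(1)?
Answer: -91429/95638 ≈ -0.95599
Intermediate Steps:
M(d) = 1
m(z) = 1 + z² + 236*z (m(z) = (z² + 236*z) + 1 = 1 + z² + 236*z)
-91429/m(213) = -91429/(1 + 213² + 236*213) = -91429/(1 + 45369 + 50268) = -91429/95638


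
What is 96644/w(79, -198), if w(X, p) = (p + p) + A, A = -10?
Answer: -48322/203 ≈ -238.04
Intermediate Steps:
w(X, p) = -10 + 2*p (w(X, p) = (p + p) - 10 = 2*p - 10 = -10 + 2*p)
96644/w(79, -198) = 96644/(-10 + 2*(-198)) = 96644/(-10 - 396) = 96644/(-406) = 96644*(-1/406) = -48322/203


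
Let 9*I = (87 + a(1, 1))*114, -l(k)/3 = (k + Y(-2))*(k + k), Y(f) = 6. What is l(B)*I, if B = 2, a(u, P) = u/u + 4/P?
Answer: -111872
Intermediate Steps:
a(u, P) = 1 + 4/P
l(k) = -6*k*(6 + k) (l(k) = -3*(k + 6)*(k + k) = -3*(6 + k)*2*k = -6*k*(6 + k))
I = 3496/3 (I = ((87 + (4 + 1)/1)*114)/9 = ((87 + 1*5)*114)/9 = ((87 + 5)*114)/9 = (92*114)/9 = (⅑)*10488 = 3496/3 ≈ 1165.3)
l(B)*I = -6*2*(6 + 2)*(3496/3) = -6*2*8*(3496/3) = -96*3496/3 = -111872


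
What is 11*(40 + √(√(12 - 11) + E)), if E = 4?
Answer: 440 + 11*√5 ≈ 464.60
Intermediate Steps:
11*(40 + √(√(12 - 11) + E)) = 11*(40 + √(√(12 - 11) + 4)) = 11*(40 + √(√1 + 4)) = 11*(40 + √(1 + 4)) = 11*(40 + √5) = 440 + 11*√5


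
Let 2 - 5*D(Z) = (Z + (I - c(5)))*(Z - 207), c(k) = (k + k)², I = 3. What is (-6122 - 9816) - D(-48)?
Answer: -42717/5 ≈ -8543.4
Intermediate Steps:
c(k) = 4*k² (c(k) = (2*k)² = 4*k²)
D(Z) = ⅖ - (-207 + Z)*(-97 + Z)/5 (D(Z) = ⅖ - (Z + (3 - 4*5²))*(Z - 207)/5 = ⅖ - (Z + (3 - 4*25))*(-207 + Z)/5 = ⅖ - (Z + (3 - 1*100))*(-207 + Z)/5 = ⅖ - (Z + (3 - 100))*(-207 + Z)/5 = ⅖ - (Z - 97)*(-207 + Z)/5 = ⅖ - (-97 + Z)*(-207 + Z)/5 = ⅖ - (-207 + Z)*(-97 + Z)/5)
(-6122 - 9816) - D(-48) = (-6122 - 9816) - (-20077/5 - ⅕*(-48)² + (304/5)*(-48)) = -15938 - (-20077/5 - ⅕*2304 - 14592/5) = -15938 - (-20077/5 - 2304/5 - 14592/5) = -15938 - 1*(-36973/5) = -15938 + 36973/5 = -42717/5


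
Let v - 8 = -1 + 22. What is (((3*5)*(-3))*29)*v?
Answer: -37845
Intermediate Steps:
v = 29 (v = 8 + (-1 + 22) = 8 + 21 = 29)
(((3*5)*(-3))*29)*v = (((3*5)*(-3))*29)*29 = ((15*(-3))*29)*29 = -45*29*29 = -1305*29 = -37845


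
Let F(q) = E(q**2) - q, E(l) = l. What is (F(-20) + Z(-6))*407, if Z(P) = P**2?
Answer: 185592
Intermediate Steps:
F(q) = q**2 - q
(F(-20) + Z(-6))*407 = (-20*(-1 - 20) + (-6)**2)*407 = (-20*(-21) + 36)*407 = (420 + 36)*407 = 456*407 = 185592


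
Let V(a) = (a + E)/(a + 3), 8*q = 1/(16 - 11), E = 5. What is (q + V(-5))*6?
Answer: 3/20 ≈ 0.15000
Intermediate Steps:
q = 1/40 (q = 1/(8*(16 - 11)) = (1/8)/5 = (1/8)*(1/5) = 1/40 ≈ 0.025000)
V(a) = (5 + a)/(3 + a) (V(a) = (a + 5)/(a + 3) = (5 + a)/(3 + a))
(q + V(-5))*6 = (1/40 + (5 - 5)/(3 - 5))*6 = (1/40 + 0/(-2))*6 = (1/40 - 1/2*0)*6 = (1/40 + 0)*6 = (1/40)*6 = 3/20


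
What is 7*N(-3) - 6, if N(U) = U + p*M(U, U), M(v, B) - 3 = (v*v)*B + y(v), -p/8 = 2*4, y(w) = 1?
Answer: 10277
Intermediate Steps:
p = -64 (p = -16*4 = -8*8 = -64)
M(v, B) = 4 + B*v² (M(v, B) = 3 + ((v*v)*B + 1) = 3 + (v²*B + 1) = 3 + (B*v² + 1) = 3 + (1 + B*v²) = 4 + B*v²)
N(U) = -256 + U - 64*U³ (N(U) = U - 64*(4 + U*U²) = U - 64*(4 + U³) = U + (-256 - 64*U³) = -256 + U - 64*U³)
7*N(-3) - 6 = 7*(-256 - 3 - 64*(-3)³) - 6 = 7*(-256 - 3 - 64*(-27)) - 6 = 7*(-256 - 3 + 1728) - 6 = 7*1469 - 6 = 10283 - 6 = 10277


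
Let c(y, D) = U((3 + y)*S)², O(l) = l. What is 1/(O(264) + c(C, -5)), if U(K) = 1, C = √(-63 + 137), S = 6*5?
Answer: 1/265 ≈ 0.0037736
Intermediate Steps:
S = 30
C = √74 ≈ 8.6023
c(y, D) = 1 (c(y, D) = 1² = 1)
1/(O(264) + c(C, -5)) = 1/(264 + 1) = 1/265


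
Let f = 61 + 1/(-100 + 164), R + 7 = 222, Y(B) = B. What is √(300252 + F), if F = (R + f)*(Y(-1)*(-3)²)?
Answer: √19057143/8 ≈ 545.68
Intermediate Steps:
R = 215 (R = -7 + 222 = 215)
f = 3905/64 (f = 61 + 1/64 = 3905/64 ≈ 61.016)
F = -158985/64 (F = (215 + 3905/64)*(-1*(-3)²) = 17665*(-1*9)/64 = (17665/64)*(-9) = -158985/64 ≈ -2484.1)
√(300252 + F) = √(300252 - 158985/64) = √(19057143/64) = √19057143/8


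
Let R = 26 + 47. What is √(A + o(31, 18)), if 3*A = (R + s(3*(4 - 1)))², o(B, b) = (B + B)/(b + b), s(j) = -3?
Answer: √58862/6 ≈ 40.436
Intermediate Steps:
R = 73
o(B, b) = B/b (o(B, b) = (2*B)/((2*b)) = (2*B)*(1/(2*b)) = B/b)
A = 4900/3 (A = (73 - 3)²/3 = (⅓)*70² = (⅓)*4900 = 4900/3 ≈ 1633.3)
√(A + o(31, 18)) = √(4900/3 + 31/18) = √(29431/18) = √58862/6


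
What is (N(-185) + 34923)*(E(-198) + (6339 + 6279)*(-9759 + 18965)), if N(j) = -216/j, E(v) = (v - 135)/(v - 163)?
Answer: 270935860225437891/66785 ≈ 4.0568e+12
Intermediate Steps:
E(v) = (-135 + v)/(-163 + v)
(N(-185) + 34923)*(E(-198) + (6339 + 6279)*(-9759 + 18965)) = (-216/(-185) + 34923)*((-135 - 198)/(-163 - 198) + (6339 + 6279)*(-9759 + 18965)) = (-216*(-1/185) + 34923)*(-333/(-361) + 12618*9206) = (216/185 + 34923)*(-1/361*(-333) + 116161308) = 6460971*(333/361 + 116161308)/185 = (6460971/185)*(41934232521/361) = 270935860225437891/66785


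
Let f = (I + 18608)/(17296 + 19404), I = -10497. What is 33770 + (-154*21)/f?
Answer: 155220670/8111 ≈ 19137.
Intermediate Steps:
f = 8111/36700 (f = (-10497 + 18608)/(17296 + 19404) = 8111/36700 ≈ 0.22101)
33770 + (-154*21)/f = 33770 + (-154*21)/(8111/36700) = 33770 - 3234*36700/8111 = 33770 - 118687800/8111 = 155220670/8111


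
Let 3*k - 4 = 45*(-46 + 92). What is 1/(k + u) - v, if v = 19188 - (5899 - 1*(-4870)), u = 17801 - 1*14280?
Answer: -106390900/12637 ≈ -8419.0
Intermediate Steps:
k = 2074/3 (k = 4/3 + (45*(-46 + 92))/3 = 4/3 + (45*46)/3 = 4/3 + (1/3)*2070 = 4/3 + 690 = 2074/3 ≈ 691.33)
u = 3521 (u = 17801 - 14280 = 3521)
v = 8419 (v = 19188 - (5899 + 4870) = 19188 - 1*10769 = 19188 - 10769 = 8419)
1/(k + u) - v = 1/(2074/3 + 3521) - 1*8419 = 1/(12637/3) - 8419 = 3/12637 - 8419 = -106390900/12637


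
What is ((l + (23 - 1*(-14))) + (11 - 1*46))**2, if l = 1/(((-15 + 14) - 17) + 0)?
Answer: 1225/324 ≈ 3.7809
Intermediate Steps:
l = -1/18 (l = 1/((-1 - 17) + 0) = 1/(-18 + 0) = 1/(-18) = -1/18 ≈ -0.055556)
((l + (23 - 1*(-14))) + (11 - 1*46))**2 = ((-1/18 + (23 - 1*(-14))) + (11 - 1*46))**2 = ((-1/18 + (23 + 14)) + (11 - 46))**2 = ((-1/18 + 37) - 35)**2 = (665/18 - 35)**2 = (35/18)**2 = 1225/324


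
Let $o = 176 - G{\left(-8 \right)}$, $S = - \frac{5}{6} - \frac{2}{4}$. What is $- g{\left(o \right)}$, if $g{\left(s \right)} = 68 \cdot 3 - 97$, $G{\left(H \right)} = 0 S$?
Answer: $-107$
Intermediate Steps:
$S = - \frac{4}{3}$ ($S = \left(-5\right) \frac{1}{6} - \frac{1}{2} = - \frac{5}{6} - \frac{1}{2} = - \frac{4}{3} \approx -1.3333$)
$G{\left(H \right)} = 0$ ($G{\left(H \right)} = 0 \left(- \frac{4}{3}\right) = 0$)
$o = 176$ ($o = 176 - 0 = 176 + 0 = 176$)
$g{\left(s \right)} = 107$ ($g{\left(s \right)} = 204 - 97 = 107$)
$- g{\left(o \right)} = \left(-1\right) 107 = -107$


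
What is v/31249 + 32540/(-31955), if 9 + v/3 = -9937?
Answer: -394063150/199712359 ≈ -1.9732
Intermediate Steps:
v = -29838 (v = -27 + 3*(-9937) = -27 - 29811 = -29838)
v/31249 + 32540/(-31955) = -29838/31249 + 32540/(-31955) = -29838*1/31249 + 32540*(-1/31955) = -29838/31249 - 6508/6391 = -394063150/199712359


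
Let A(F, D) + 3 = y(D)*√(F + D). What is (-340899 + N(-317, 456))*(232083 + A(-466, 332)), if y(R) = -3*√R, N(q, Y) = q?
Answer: -79189409280 + 2047296*I*√11122 ≈ -7.9189e+10 + 2.1591e+8*I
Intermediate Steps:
A(F, D) = -3 - 3*√D*√(D + F) (A(F, D) = -3 + (-3*√D)*√(F + D) = -3 + (-3*√D)*√(D + F) = -3 - 3*√D*√(D + F))
(-340899 + N(-317, 456))*(232083 + A(-466, 332)) = (-340899 - 317)*(232083 + (-3 - 3*√332*√(332 - 466))) = -341216*(232083 + (-3 - 3*2*√83*√(-134))) = -341216*(232083 + (-3 - 3*2*√83*I*√134)) = -341216*(232083 + (-3 - 6*I*√11122)) = -341216*(232080 - 6*I*√11122) = -79189409280 + 2047296*I*√11122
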